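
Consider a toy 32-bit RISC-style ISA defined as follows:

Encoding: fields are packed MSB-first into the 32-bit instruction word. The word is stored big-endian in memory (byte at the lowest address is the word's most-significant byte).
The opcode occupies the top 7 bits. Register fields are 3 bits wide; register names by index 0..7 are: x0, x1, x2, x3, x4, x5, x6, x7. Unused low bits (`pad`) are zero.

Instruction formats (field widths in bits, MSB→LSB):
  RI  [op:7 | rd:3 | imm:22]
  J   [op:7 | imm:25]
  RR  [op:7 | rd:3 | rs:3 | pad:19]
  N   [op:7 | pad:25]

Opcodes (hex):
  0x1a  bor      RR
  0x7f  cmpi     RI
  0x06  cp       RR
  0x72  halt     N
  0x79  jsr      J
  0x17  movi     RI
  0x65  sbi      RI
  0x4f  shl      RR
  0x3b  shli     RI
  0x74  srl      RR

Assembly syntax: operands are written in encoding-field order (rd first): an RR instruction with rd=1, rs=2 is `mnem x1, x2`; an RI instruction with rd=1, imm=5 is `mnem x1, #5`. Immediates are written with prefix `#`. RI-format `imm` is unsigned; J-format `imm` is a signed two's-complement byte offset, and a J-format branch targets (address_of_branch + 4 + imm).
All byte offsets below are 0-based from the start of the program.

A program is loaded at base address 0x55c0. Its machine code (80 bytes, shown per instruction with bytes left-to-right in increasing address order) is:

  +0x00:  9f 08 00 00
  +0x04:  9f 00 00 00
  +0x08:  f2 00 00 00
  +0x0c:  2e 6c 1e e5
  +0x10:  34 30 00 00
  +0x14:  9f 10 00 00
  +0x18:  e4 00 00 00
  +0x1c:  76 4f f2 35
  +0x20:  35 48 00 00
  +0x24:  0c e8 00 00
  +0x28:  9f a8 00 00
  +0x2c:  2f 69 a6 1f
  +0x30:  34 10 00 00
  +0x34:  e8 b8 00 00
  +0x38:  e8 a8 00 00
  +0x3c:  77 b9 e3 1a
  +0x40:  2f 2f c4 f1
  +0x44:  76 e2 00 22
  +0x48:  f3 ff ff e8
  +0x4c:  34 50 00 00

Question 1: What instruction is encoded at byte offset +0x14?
shl x4, x2

off 0x14: read 9f 10 00 00 as big → 0x9f100000
  opcode bits[31:25]=0x4f: shl/RR
  rd@[24:22]=0x4 ⇒ x4
  rs@[21:19]=0x2 ⇒ x2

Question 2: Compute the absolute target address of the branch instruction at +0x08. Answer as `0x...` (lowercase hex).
[08] f2 00 00 00 → 0xf2000000
  op=0xf2000000>>25=0x79 ⇒ jsr (J)
  imm@[24:0]=0x0 ⇒ #0
  target = base 0x55c0 + off 0x08 + 4 + imm 0 = 0x55cc

0x55cc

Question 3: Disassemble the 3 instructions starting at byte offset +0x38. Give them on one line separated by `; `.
srl x2, x5; shli x6, #3793690; movi x4, #3130609

off 0x38: read e8 a8 00 00 as big → 0xe8a80000
  op=0xe8a80000>>25=0x74 ⇒ srl (RR)
  [24:22] rd=2 = x2
  [21:19] rs=5 = x5
off 0x3c: read 77 b9 e3 1a as big → 0x77b9e31a
  op=0x77b9e31a>>25=0x3b ⇒ shli (RI)
  [24:22] rd=6 = x6
  [21:0] imm=3793690 = #3793690
off 0x40: read 2f 2f c4 f1 as big → 0x2f2fc4f1
  op=0x2f2fc4f1>>25=0x17 ⇒ movi (RI)
  [24:22] rd=4 = x4
  [21:0] imm=3130609 = #3130609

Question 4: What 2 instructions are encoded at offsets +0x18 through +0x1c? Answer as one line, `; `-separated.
@+18  big-endian(e4 00 00 00) = 0xe4000000
  opcode bits[31:25]=0x72: halt/N
@+1c  big-endian(76 4f f2 35) = 0x764ff235
  opcode bits[31:25]=0x3b: shli/RI
  rd@[24:22]=0x1 ⇒ x1
  imm@[21:0]=0xff235 ⇒ #1045045

halt; shli x1, #1045045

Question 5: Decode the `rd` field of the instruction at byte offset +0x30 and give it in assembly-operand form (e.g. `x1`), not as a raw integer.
x0

@+30  big-endian(34 10 00 00) = 0x34100000
  top 7b → 0x1a → bor [RR]
  rd: (w>>22)&0x7=0x0 → x0
  rs: (w>>19)&0x7=0x2 → x2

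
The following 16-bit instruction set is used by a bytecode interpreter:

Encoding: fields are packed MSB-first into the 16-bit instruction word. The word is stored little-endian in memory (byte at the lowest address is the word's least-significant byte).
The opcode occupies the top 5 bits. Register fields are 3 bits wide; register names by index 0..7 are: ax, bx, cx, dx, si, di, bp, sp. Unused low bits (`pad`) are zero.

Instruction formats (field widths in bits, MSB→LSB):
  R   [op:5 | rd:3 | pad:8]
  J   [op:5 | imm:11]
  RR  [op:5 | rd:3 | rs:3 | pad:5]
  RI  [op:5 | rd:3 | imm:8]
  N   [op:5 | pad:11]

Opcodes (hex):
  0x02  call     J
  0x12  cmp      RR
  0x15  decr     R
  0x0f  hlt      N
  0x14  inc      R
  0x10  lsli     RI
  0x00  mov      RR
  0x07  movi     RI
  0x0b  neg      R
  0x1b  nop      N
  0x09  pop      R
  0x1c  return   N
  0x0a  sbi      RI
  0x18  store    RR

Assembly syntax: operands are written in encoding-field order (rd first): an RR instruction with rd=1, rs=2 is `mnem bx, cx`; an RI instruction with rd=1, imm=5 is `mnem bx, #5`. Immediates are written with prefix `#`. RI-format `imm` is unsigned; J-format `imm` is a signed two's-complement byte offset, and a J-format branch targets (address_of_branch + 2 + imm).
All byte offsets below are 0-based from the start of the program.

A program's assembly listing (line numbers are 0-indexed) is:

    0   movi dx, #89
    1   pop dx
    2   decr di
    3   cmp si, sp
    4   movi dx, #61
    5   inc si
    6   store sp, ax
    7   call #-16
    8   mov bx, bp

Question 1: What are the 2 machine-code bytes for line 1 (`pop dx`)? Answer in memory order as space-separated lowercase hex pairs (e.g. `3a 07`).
00 4b

line 1 (pop): pack op=0x9:5|rd=3:3|pad=0:8 = 0x4b00; little→ 00 4b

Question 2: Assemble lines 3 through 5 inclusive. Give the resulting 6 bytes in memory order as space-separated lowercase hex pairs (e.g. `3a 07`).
e0 94 3d 3b 00 a4

3. cmp fields op=0x12:5|rd=4:3|rs=7:3|pad=0:5 → word 94e0h → e0 94
4. movi fields op=0x7:5|rd=3:3|imm=61:8 → word 3b3dh → 3d 3b
5. inc fields op=0x14:5|rd=4:3|pad=0:8 → word a400h → 00 a4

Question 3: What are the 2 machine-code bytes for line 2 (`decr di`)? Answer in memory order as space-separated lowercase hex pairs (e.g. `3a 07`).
L2: decr op=0x15:5|rd=5:3|pad=0:8 ⇒ 0xad00 ⇒ little 00 ad

00 ad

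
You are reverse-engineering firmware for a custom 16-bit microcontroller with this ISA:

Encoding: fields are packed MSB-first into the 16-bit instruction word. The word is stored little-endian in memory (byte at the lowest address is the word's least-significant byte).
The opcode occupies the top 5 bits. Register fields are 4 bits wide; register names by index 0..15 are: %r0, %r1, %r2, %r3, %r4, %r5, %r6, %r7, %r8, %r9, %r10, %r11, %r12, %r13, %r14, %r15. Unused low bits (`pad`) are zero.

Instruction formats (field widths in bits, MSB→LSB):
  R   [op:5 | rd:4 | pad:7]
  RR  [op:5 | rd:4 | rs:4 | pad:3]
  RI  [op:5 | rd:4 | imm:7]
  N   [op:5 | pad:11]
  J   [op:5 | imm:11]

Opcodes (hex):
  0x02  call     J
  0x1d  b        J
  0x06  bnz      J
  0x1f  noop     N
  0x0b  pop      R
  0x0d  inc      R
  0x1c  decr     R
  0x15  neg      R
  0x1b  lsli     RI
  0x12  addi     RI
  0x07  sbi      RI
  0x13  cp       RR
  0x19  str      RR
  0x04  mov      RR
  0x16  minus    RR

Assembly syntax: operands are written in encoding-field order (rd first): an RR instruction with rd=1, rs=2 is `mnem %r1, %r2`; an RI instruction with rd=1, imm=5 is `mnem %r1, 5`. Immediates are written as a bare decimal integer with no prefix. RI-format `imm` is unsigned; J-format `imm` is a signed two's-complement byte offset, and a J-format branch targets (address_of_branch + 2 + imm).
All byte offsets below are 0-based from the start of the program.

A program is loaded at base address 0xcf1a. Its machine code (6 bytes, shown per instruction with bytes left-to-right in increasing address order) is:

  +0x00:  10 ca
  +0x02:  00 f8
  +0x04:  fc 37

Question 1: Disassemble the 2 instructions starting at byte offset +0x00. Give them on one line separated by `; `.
str %r4, %r2; noop

off 0x00: read 10 ca as little → 0xca10
  op=0xca10>>11=0x19 ⇒ str (RR)
  [10:7] rd=4 = %r4
  [6:3] rs=2 = %r2
off 0x02: read 00 f8 as little → 0xf800
  op=0xf800>>11=0x1f ⇒ noop (N)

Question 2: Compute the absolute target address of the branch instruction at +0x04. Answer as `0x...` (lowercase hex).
@+04  little-endian(fc 37) = 0x37fc
  top 5b → 0x6 → bnz [J]
  [10:0] imm=2044 (s11→-4) = -4
  target = base 0xcf1a + off 0x04 + 2 + imm -4 = 0xcf1c

0xcf1c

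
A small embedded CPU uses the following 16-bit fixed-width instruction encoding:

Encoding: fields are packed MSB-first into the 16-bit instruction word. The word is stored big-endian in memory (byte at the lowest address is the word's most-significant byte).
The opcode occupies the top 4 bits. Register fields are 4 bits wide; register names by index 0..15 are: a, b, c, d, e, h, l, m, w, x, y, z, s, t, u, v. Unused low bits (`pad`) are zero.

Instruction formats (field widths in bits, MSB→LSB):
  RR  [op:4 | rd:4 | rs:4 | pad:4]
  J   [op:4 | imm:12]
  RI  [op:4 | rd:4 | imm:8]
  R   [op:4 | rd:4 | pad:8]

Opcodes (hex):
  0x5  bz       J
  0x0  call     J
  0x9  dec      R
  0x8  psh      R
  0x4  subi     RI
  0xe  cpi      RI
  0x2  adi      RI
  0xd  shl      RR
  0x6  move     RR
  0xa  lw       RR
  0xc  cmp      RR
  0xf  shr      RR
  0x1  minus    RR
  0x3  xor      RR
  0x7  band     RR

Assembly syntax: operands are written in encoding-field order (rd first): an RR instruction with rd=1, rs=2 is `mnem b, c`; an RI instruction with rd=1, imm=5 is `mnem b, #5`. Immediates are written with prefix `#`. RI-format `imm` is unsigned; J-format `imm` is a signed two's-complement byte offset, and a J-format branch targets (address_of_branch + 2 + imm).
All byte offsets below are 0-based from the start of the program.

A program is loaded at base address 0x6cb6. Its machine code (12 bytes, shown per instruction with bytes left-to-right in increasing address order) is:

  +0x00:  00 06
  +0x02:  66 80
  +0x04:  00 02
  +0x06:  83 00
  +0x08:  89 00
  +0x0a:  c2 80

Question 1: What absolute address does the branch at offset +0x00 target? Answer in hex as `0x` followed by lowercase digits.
0x6cbe

+0x00: 00 06 ⇒ word 0x0006 (big)
  op=0x0006>>12=0x0 ⇒ call (J)
  [11:0] imm=6 = #6
  target = base 0x6cb6 + off 0x00 + 2 + imm 6 = 0x6cbe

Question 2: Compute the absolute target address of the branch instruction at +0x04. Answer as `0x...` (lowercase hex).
0x6cbe

@+04  big-endian(00 02) = 0x0002
  top 4b → 0x0 → call [J]
  imm: (w>>0)&0xfff=0x2 → #2
  target = base 0x6cb6 + off 0x04 + 2 + imm 2 = 0x6cbe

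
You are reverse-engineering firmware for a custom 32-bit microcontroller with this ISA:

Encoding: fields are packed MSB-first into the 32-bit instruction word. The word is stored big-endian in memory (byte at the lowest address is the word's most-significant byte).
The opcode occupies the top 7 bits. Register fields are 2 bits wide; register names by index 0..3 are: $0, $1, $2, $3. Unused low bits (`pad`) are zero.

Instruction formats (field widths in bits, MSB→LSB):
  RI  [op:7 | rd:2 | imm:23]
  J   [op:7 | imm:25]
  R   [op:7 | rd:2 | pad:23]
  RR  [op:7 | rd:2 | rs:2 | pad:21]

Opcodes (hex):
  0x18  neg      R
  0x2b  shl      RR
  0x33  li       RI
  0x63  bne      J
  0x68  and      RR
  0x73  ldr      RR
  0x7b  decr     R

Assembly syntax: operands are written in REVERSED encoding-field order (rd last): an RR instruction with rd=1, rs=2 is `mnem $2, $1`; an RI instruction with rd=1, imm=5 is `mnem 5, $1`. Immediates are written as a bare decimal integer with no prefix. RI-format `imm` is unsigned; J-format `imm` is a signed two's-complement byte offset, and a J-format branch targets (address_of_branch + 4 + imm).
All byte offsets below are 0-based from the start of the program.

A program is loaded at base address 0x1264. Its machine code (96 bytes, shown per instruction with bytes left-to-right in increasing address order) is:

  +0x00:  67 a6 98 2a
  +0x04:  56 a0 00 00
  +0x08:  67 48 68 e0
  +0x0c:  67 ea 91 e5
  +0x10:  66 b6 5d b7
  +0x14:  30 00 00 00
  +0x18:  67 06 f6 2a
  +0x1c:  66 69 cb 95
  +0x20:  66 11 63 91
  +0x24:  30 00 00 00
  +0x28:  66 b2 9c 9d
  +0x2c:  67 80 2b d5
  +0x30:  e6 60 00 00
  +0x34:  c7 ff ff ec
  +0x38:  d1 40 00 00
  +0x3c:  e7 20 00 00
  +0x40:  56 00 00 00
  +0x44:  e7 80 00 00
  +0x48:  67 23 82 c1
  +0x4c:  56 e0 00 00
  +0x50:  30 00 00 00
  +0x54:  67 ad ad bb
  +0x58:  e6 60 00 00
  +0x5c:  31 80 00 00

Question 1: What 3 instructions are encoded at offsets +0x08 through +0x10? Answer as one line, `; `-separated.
li 4745440, $2; li 6984165, $3; li 3562935, $1

+0x08: 67 48 68 e0 ⇒ word 0x674868e0 (big)
  op=0x674868e0>>25=0x33 ⇒ li (RI)
  rd: (w>>23)&0x3=0x2 → $2
  imm: (w>>0)&0x7fffff=0x4868e0 → 4745440
+0x0c: 67 ea 91 e5 ⇒ word 0x67ea91e5 (big)
  op=0x67ea91e5>>25=0x33 ⇒ li (RI)
  rd: (w>>23)&0x3=0x3 → $3
  imm: (w>>0)&0x7fffff=0x6a91e5 → 6984165
+0x10: 66 b6 5d b7 ⇒ word 0x66b65db7 (big)
  op=0x66b65db7>>25=0x33 ⇒ li (RI)
  rd: (w>>23)&0x3=0x1 → $1
  imm: (w>>0)&0x7fffff=0x365db7 → 3562935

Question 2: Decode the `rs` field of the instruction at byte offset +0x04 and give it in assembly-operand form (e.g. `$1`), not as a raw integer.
$1

+0x04: 56 a0 00 00 ⇒ word 0x56a00000 (big)
  opcode bits[31:25]=0x2b: shl/RR
  rd@[24:23]=0x1 ⇒ $1
  rs@[22:21]=0x1 ⇒ $1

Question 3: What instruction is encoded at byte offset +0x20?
li 1139601, $0

@+20  big-endian(66 11 63 91) = 0x66116391
  top 7b → 0x33 → li [RI]
  rd: (w>>23)&0x3=0x0 → $0
  imm: (w>>0)&0x7fffff=0x116391 → 1139601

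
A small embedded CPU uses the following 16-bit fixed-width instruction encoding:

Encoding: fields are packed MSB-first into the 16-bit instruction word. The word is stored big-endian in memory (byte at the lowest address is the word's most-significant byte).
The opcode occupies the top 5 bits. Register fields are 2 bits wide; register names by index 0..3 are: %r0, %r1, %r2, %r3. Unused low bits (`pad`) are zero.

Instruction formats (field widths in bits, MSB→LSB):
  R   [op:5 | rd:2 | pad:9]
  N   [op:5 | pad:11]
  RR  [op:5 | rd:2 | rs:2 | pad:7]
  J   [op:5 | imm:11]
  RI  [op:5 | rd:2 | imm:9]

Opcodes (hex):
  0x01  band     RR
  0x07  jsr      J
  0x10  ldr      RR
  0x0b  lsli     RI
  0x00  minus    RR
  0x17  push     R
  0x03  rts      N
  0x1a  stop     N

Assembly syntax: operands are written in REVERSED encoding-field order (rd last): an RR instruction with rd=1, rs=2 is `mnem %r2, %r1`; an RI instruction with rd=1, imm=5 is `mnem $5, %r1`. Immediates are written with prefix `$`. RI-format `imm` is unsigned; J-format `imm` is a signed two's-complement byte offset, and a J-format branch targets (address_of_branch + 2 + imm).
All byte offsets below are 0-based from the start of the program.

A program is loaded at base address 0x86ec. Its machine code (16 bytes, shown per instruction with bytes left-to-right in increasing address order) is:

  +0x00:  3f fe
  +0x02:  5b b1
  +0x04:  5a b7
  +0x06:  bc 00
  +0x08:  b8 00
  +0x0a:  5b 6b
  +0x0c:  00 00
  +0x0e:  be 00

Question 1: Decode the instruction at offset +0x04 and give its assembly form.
lsli $183, %r1

off 0x04: read 5a b7 as big → 0x5ab7
  op=0x5ab7>>11=0xb ⇒ lsli (RI)
  rd: (w>>9)&0x3=0x1 → %r1
  imm: (w>>0)&0x1ff=0xb7 → $183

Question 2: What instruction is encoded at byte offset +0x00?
@+00  big-endian(3f fe) = 0x3ffe
  top 5b → 0x7 → jsr [J]
  imm: (w>>0)&0x7ff=0x7fe (s11→-2) → $-2

jsr $-2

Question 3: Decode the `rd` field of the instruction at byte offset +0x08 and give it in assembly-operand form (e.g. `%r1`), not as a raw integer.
%r0

[08] b8 00 → 0xb800
  top 5b → 0x17 → push [R]
  rd@[10:9]=0x0 ⇒ %r0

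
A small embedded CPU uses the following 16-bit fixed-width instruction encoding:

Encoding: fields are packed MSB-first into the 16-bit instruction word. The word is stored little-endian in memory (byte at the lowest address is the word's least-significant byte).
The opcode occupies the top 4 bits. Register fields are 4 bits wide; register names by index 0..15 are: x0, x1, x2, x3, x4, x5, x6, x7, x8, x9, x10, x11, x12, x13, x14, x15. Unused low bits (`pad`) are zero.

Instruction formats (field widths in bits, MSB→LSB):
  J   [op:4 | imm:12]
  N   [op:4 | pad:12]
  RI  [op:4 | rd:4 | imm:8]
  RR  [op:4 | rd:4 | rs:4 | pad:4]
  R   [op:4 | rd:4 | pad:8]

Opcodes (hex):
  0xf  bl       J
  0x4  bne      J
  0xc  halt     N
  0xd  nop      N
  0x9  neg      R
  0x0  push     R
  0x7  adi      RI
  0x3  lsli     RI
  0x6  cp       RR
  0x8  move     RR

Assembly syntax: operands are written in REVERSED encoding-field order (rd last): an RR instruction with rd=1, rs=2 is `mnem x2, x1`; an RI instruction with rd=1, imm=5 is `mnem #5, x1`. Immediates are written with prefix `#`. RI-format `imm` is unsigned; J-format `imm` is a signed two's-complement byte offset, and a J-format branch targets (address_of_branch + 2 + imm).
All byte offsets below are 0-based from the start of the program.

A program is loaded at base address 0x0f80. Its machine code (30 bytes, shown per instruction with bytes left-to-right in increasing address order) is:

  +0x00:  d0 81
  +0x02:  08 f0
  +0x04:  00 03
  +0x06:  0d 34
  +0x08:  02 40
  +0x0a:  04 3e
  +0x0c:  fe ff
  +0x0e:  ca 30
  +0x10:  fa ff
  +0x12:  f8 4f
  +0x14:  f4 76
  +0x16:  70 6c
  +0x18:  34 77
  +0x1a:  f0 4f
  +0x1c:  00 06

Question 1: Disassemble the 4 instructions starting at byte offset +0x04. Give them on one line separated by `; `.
off 0x04: read 00 03 as little → 0x0300
  op=0x0300>>12=0x0 ⇒ push (R)
  [11:8] rd=3 = x3
off 0x06: read 0d 34 as little → 0x340d
  op=0x340d>>12=0x3 ⇒ lsli (RI)
  [11:8] rd=4 = x4
  [7:0] imm=13 = #13
off 0x08: read 02 40 as little → 0x4002
  op=0x4002>>12=0x4 ⇒ bne (J)
  [11:0] imm=2 = #2
off 0x0a: read 04 3e as little → 0x3e04
  op=0x3e04>>12=0x3 ⇒ lsli (RI)
  [11:8] rd=14 = x14
  [7:0] imm=4 = #4

push x3; lsli #13, x4; bne #2; lsli #4, x14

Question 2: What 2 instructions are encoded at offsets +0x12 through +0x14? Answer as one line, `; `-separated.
off 0x12: read f8 4f as little → 0x4ff8
  opcode bits[15:12]=0x4: bne/J
  imm@[11:0]=0xff8 (s12→-8) ⇒ #-8
off 0x14: read f4 76 as little → 0x76f4
  opcode bits[15:12]=0x7: adi/RI
  rd@[11:8]=0x6 ⇒ x6
  imm@[7:0]=0xf4 ⇒ #244

bne #-8; adi #244, x6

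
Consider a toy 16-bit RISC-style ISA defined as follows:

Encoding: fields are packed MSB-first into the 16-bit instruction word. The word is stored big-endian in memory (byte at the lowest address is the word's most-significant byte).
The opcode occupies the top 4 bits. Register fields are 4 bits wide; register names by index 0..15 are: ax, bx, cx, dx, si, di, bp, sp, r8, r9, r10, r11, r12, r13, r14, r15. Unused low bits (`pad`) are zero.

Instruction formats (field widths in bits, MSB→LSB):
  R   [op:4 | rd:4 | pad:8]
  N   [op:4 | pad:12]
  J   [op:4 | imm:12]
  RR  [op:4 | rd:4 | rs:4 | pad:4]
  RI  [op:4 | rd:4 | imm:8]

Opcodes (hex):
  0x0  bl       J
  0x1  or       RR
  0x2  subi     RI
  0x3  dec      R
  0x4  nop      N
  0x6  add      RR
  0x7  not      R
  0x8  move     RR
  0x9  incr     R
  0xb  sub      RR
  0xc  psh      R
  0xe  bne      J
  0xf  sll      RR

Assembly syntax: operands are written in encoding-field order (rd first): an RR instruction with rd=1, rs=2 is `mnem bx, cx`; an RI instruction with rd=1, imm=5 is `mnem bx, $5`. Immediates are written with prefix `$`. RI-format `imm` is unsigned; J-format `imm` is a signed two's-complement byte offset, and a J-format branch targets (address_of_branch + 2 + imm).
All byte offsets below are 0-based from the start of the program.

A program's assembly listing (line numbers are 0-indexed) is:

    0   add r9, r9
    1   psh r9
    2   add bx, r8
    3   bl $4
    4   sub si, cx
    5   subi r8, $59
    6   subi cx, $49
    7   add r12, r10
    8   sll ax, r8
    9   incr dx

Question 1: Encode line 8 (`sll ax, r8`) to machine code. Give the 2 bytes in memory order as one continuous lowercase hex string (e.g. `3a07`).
L8: sll op=0xf:4|rd=0:4|rs=8:4|pad=0:4 ⇒ 0xf080 ⇒ big f0 80

f080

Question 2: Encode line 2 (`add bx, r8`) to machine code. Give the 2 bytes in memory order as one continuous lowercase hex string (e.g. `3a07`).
6180

2. add fields op=0x6:4|rd=1:4|rs=8:4|pad=0:4 → word 6180h → 61 80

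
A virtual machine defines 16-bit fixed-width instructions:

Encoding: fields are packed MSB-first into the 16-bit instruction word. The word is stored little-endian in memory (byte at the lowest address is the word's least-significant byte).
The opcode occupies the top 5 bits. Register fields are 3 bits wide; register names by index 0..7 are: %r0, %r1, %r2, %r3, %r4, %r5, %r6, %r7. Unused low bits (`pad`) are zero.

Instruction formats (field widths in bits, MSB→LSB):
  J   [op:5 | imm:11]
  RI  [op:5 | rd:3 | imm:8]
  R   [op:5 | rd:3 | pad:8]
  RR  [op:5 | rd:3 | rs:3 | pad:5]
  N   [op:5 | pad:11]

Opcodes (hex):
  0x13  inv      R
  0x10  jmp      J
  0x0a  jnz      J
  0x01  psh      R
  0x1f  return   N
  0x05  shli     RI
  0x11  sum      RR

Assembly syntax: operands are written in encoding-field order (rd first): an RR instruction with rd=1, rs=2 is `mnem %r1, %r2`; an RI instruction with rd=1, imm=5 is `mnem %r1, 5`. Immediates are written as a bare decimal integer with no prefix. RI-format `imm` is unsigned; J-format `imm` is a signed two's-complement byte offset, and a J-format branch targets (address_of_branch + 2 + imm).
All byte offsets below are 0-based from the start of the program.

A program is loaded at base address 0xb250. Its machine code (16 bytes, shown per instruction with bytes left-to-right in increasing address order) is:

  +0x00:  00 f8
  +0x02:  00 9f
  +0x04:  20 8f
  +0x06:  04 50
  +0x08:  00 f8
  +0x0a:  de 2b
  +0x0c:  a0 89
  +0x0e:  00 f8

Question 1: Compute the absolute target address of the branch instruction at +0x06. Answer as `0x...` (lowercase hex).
+0x06: 04 50 ⇒ word 0x5004 (little)
  op=0x5004>>11=0xa ⇒ jnz (J)
  imm: (w>>0)&0x7ff=0x4 → 4
  target = base 0xb250 + off 0x06 + 2 + imm 4 = 0xb25c

0xb25c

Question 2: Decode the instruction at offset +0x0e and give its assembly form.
return

+0x0e: 00 f8 ⇒ word 0xf800 (little)
  op=0xf800>>11=0x1f ⇒ return (N)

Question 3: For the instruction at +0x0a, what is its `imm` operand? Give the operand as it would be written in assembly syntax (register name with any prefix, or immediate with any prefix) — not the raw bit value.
222

+0x0a: de 2b ⇒ word 0x2bde (little)
  opcode bits[15:11]=0x5: shli/RI
  rd: (w>>8)&0x7=0x3 → %r3
  imm: (w>>0)&0xff=0xde → 222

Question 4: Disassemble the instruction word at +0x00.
return

[00] 00 f8 → 0xf800
  op=0xf800>>11=0x1f ⇒ return (N)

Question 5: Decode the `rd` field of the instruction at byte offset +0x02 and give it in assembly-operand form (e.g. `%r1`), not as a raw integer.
@+02  little-endian(00 9f) = 0x9f00
  opcode bits[15:11]=0x13: inv/R
  [10:8] rd=7 = %r7

%r7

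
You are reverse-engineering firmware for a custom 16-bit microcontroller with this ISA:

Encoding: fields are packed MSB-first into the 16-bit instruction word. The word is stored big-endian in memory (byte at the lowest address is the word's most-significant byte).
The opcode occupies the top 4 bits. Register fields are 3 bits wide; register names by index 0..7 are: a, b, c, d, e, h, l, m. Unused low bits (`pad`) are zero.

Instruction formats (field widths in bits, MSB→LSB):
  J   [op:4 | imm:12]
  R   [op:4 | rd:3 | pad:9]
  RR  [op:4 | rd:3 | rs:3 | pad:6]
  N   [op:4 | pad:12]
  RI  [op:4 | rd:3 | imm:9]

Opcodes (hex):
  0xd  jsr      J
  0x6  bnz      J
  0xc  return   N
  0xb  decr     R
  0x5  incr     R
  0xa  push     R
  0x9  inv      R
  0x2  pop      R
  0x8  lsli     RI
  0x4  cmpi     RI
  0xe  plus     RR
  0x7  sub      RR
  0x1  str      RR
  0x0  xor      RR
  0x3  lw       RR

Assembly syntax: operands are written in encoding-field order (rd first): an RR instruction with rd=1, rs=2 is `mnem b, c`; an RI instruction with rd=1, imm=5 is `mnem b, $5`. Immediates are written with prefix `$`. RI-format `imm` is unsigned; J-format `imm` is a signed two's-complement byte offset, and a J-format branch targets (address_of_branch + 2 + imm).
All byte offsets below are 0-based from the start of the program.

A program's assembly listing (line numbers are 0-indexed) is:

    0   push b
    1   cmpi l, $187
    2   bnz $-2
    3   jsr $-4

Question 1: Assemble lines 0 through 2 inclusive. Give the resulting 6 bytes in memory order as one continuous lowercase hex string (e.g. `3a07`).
L0: push op=0xa:4|rd=1:3|pad=0:9 ⇒ 0xa200 ⇒ big a2 00
L1: cmpi op=0x4:4|rd=6:3|imm=187:9 ⇒ 0x4cbb ⇒ big 4c bb
L2: bnz op=0x6:4|imm=-2:12 ⇒ 0x6ffe ⇒ big 6f fe

a2004cbb6ffe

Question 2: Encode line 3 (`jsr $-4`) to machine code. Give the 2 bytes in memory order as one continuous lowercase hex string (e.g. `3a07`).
dffc

3. jsr fields op=0xd:4|imm=-4:12 → word dffch → df fc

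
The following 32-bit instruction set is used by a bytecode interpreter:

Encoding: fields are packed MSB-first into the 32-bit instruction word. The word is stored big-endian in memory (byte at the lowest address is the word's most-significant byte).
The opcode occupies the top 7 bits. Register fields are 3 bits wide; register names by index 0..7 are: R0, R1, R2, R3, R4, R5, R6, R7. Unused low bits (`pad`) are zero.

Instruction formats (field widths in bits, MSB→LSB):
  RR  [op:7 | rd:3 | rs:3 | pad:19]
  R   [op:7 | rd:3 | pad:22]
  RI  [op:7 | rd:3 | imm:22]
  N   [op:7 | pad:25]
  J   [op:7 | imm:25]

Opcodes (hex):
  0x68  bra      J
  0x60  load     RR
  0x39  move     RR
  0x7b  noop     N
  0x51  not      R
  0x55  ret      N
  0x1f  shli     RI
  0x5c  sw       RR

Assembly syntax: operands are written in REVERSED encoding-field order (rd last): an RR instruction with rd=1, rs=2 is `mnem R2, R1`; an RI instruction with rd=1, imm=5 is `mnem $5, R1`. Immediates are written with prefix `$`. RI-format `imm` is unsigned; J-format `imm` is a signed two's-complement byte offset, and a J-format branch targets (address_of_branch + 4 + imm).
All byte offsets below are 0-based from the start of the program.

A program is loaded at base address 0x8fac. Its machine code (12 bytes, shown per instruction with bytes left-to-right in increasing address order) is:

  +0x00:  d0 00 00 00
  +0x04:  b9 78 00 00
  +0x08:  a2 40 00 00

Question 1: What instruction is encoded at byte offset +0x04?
+0x04: b9 78 00 00 ⇒ word 0xb9780000 (big)
  top 7b → 0x5c → sw [RR]
  rd: (w>>22)&0x7=0x5 → R5
  rs: (w>>19)&0x7=0x7 → R7

sw R7, R5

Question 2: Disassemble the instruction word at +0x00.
off 0x00: read d0 00 00 00 as big → 0xd0000000
  top 7b → 0x68 → bra [J]
  imm: (w>>0)&0x1ffffff=0x0 → $0

bra $0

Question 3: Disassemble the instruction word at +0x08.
off 0x08: read a2 40 00 00 as big → 0xa2400000
  op=0xa2400000>>25=0x51 ⇒ not (R)
  rd: (w>>22)&0x7=0x1 → R1

not R1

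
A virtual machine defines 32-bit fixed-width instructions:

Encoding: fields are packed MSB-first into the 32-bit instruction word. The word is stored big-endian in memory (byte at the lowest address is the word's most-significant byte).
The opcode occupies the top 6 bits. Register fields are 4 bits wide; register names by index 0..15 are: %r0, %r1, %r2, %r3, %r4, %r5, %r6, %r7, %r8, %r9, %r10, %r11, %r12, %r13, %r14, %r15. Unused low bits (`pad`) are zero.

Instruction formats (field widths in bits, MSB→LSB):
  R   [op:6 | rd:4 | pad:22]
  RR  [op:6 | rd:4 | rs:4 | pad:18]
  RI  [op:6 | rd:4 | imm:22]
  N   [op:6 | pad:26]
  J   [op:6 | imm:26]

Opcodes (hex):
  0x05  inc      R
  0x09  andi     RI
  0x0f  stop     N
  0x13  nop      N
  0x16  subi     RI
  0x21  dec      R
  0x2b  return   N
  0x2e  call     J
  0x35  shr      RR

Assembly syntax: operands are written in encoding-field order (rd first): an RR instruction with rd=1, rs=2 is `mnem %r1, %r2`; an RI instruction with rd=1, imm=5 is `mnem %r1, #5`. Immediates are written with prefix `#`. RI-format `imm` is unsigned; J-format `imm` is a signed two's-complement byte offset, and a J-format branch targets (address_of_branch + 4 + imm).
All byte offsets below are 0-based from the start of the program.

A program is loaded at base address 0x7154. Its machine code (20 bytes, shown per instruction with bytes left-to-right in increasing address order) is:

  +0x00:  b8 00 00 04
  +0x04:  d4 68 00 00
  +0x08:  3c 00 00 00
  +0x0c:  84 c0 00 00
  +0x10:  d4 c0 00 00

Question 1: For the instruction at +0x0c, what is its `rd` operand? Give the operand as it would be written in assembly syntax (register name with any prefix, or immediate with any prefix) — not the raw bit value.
%r3

@+0c  big-endian(84 c0 00 00) = 0x84c00000
  top 6b → 0x21 → dec [R]
  rd@[25:22]=0x3 ⇒ %r3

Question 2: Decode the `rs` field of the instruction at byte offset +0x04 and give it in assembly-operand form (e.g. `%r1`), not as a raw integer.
%r10

[04] d4 68 00 00 → 0xd4680000
  opcode bits[31:26]=0x35: shr/RR
  [25:22] rd=1 = %r1
  [21:18] rs=10 = %r10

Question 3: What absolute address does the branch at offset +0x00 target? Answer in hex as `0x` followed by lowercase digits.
0x715c

+0x00: b8 00 00 04 ⇒ word 0xb8000004 (big)
  op=0xb8000004>>26=0x2e ⇒ call (J)
  [25:0] imm=4 = #4
  target = base 0x7154 + off 0x00 + 4 + imm 4 = 0x715c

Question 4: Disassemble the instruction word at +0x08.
stop

+0x08: 3c 00 00 00 ⇒ word 0x3c000000 (big)
  top 6b → 0xf → stop [N]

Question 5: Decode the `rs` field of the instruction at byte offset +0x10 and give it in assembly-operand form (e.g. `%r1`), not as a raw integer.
%r0

@+10  big-endian(d4 c0 00 00) = 0xd4c00000
  top 6b → 0x35 → shr [RR]
  rd@[25:22]=0x3 ⇒ %r3
  rs@[21:18]=0x0 ⇒ %r0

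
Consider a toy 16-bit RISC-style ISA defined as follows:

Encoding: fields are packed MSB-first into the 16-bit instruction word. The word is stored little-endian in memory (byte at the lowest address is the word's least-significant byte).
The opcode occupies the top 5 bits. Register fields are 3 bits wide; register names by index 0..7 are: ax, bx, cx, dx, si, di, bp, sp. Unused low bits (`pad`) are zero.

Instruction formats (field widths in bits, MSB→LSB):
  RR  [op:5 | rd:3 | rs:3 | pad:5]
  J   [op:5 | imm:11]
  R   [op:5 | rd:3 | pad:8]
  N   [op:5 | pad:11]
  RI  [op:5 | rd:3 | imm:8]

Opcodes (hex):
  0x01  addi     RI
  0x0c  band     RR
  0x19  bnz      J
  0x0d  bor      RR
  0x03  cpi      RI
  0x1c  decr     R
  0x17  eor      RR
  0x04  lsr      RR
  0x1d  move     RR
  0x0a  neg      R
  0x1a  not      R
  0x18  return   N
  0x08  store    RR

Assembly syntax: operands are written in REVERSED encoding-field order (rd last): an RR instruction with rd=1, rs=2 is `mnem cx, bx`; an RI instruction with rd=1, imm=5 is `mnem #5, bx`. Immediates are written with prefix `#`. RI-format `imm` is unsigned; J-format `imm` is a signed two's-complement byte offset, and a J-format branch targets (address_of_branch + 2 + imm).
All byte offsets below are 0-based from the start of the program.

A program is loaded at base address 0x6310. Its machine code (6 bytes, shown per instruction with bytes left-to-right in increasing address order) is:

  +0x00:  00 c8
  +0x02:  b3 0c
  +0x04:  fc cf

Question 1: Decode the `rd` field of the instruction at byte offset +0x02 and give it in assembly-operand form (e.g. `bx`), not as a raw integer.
off 0x02: read b3 0c as little → 0x0cb3
  op=0x0cb3>>11=0x1 ⇒ addi (RI)
  rd@[10:8]=0x4 ⇒ si
  imm@[7:0]=0xb3 ⇒ #179

si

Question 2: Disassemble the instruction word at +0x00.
bnz #0

[00] 00 c8 → 0xc800
  op=0xc800>>11=0x19 ⇒ bnz (J)
  imm@[10:0]=0x0 ⇒ #0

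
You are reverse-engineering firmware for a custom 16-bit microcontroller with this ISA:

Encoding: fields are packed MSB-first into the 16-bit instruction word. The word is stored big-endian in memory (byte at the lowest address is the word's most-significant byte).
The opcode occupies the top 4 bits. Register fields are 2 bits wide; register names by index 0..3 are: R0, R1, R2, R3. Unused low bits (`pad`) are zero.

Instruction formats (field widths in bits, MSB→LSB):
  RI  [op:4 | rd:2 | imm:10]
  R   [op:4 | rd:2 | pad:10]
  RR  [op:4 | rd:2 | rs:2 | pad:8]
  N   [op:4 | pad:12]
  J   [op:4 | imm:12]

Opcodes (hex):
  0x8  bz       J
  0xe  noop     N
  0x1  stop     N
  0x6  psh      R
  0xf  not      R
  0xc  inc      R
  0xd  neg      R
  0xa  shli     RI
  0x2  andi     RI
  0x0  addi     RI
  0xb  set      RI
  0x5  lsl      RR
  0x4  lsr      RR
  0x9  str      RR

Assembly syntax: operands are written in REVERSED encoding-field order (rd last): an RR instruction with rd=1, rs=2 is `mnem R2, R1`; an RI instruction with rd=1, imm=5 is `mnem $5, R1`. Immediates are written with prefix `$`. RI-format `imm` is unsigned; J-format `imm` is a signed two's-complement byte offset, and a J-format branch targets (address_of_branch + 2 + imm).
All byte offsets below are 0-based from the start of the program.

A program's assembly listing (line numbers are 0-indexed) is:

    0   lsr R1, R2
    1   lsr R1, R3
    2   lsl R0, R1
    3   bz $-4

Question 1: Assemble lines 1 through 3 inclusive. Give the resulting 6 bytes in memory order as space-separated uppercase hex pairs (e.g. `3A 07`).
line 1 (lsr): pack op=0x4:4|rd=3:2|rs=1:2|pad=0:8 = 0x4d00; big→ 4d 00
line 2 (lsl): pack op=0x5:4|rd=1:2|rs=0:2|pad=0:8 = 0x5400; big→ 54 00
line 3 (bz): pack op=0x8:4|imm=-4:12 = 0x8ffc; big→ 8f fc

4D 00 54 00 8F FC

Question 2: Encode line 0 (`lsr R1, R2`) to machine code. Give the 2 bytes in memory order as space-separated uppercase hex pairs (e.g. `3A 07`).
line 0 (lsr): pack op=0x4:4|rd=2:2|rs=1:2|pad=0:8 = 0x4900; big→ 49 00

49 00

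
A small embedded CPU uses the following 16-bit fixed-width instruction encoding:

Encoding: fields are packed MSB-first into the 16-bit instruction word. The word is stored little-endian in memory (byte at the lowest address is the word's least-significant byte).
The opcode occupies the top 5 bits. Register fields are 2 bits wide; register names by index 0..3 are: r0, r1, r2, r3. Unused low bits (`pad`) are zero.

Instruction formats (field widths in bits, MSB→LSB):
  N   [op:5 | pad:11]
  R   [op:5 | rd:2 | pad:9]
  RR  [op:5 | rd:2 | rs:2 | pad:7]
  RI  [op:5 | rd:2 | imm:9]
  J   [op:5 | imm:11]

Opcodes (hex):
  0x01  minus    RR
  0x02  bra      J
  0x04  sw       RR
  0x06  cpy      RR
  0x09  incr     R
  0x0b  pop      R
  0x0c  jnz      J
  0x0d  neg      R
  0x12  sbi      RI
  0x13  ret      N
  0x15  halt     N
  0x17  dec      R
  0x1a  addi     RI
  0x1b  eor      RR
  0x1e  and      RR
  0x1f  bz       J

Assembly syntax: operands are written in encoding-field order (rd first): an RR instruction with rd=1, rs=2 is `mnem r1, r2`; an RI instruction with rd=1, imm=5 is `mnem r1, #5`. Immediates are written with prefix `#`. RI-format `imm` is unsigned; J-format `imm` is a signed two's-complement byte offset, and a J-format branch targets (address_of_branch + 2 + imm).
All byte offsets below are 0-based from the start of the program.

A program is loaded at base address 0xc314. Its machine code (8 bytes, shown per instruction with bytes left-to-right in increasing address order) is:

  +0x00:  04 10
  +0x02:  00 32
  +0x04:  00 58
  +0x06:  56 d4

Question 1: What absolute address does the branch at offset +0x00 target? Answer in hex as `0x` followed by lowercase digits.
0xc31a

[00] 04 10 → 0x1004
  op=0x1004>>11=0x2 ⇒ bra (J)
  [10:0] imm=4 = #4
  target = base 0xc314 + off 0x00 + 2 + imm 4 = 0xc31a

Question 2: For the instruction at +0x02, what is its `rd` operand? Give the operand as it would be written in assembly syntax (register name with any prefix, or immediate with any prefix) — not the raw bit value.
r1

off 0x02: read 00 32 as little → 0x3200
  op=0x3200>>11=0x6 ⇒ cpy (RR)
  [10:9] rd=1 = r1
  [8:7] rs=0 = r0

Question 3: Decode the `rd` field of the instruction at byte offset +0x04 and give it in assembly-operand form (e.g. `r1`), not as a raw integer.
+0x04: 00 58 ⇒ word 0x5800 (little)
  top 5b → 0xb → pop [R]
  rd@[10:9]=0x0 ⇒ r0

r0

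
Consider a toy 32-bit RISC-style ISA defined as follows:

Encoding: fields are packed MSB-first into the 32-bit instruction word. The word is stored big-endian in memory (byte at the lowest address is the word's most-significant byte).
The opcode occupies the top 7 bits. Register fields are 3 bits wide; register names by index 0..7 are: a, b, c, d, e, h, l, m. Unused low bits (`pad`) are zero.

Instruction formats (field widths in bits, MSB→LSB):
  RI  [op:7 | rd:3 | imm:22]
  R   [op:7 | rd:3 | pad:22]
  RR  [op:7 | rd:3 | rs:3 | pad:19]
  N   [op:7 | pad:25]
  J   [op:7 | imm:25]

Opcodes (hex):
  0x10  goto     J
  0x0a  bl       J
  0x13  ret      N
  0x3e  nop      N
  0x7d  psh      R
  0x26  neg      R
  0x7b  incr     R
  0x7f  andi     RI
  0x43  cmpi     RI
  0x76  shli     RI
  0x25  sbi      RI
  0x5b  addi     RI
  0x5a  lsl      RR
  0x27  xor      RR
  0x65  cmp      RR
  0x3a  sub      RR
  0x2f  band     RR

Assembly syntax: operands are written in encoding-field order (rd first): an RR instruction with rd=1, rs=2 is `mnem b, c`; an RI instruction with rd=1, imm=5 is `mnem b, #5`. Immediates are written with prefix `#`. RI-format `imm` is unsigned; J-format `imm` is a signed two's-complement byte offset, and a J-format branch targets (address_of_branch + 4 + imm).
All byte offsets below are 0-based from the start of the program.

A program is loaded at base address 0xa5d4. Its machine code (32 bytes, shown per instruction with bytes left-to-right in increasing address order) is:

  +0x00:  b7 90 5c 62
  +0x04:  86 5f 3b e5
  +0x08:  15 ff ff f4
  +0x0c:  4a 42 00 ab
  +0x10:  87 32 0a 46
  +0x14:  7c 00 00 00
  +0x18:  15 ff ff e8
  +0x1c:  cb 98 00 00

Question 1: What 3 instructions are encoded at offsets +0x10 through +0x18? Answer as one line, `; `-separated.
@+10  big-endian(87 32 0a 46) = 0x87320a46
  top 7b → 0x43 → cmpi [RI]
  rd: (w>>22)&0x7=0x4 → e
  imm: (w>>0)&0x3fffff=0x320a46 → #3279430
@+14  big-endian(7c 00 00 00) = 0x7c000000
  top 7b → 0x3e → nop [N]
@+18  big-endian(15 ff ff e8) = 0x15ffffe8
  top 7b → 0xa → bl [J]
  imm: (w>>0)&0x1ffffff=0x1ffffe8 (s25→-24) → #-24

cmpi e, #3279430; nop; bl #-24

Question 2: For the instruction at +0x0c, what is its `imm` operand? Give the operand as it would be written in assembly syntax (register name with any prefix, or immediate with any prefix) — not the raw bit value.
+0x0c: 4a 42 00 ab ⇒ word 0x4a4200ab (big)
  opcode bits[31:25]=0x25: sbi/RI
  rd: (w>>22)&0x7=0x1 → b
  imm: (w>>0)&0x3fffff=0x200ab → #131243

#131243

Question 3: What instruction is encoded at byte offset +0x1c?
off 0x1c: read cb 98 00 00 as big → 0xcb980000
  op=0xcb980000>>25=0x65 ⇒ cmp (RR)
  rd@[24:22]=0x6 ⇒ l
  rs@[21:19]=0x3 ⇒ d

cmp l, d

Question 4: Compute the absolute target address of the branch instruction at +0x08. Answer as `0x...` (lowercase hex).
+0x08: 15 ff ff f4 ⇒ word 0x15fffff4 (big)
  opcode bits[31:25]=0xa: bl/J
  [24:0] imm=33554420 (s25→-12) = #-12
  target = base 0xa5d4 + off 0x08 + 4 + imm -12 = 0xa5d4

0xa5d4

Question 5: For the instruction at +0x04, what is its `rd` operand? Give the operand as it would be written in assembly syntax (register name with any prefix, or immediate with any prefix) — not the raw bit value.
@+04  big-endian(86 5f 3b e5) = 0x865f3be5
  opcode bits[31:25]=0x43: cmpi/RI
  [24:22] rd=1 = b
  [21:0] imm=2046949 = #2046949

b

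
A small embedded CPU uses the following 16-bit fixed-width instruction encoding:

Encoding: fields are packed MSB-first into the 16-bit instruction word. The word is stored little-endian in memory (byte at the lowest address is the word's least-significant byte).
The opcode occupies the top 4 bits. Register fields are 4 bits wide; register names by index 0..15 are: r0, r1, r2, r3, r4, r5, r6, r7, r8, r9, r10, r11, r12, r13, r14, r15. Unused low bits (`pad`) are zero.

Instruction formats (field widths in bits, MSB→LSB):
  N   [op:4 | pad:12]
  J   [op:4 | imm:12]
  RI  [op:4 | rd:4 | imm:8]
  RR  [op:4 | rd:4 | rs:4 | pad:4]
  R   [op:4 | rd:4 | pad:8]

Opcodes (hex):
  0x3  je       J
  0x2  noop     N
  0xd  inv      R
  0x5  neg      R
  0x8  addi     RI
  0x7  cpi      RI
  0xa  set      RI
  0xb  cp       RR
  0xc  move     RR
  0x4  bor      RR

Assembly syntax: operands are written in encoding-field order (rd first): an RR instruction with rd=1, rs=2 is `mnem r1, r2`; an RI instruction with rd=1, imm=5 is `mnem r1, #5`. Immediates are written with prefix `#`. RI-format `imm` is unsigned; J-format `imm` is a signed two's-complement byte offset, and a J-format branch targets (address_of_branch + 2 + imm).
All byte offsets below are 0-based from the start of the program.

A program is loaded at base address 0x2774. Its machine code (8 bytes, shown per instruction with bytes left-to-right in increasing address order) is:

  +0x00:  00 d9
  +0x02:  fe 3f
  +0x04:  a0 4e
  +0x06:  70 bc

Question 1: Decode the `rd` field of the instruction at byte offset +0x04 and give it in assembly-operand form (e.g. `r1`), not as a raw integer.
r14

[04] a0 4e → 0x4ea0
  top 4b → 0x4 → bor [RR]
  rd: (w>>8)&0xf=0xe → r14
  rs: (w>>4)&0xf=0xa → r10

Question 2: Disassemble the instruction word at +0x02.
je #-2

[02] fe 3f → 0x3ffe
  opcode bits[15:12]=0x3: je/J
  [11:0] imm=4094 (s12→-2) = #-2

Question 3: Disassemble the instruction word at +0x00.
@+00  little-endian(00 d9) = 0xd900
  op=0xd900>>12=0xd ⇒ inv (R)
  [11:8] rd=9 = r9

inv r9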